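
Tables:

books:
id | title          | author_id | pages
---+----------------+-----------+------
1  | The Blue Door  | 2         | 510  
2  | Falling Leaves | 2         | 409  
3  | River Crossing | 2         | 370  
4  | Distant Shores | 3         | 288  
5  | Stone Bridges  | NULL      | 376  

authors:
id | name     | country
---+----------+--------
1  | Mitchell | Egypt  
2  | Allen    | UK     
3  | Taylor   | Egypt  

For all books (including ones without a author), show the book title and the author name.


LEFT JOIN keeps every row from books (the left table); where author_id has no match in authors, the author columns become NULL. Walk through each book:
  - book 1 (The Blue Door): author_id=2 -> matches Allen
  - book 2 (Falling Leaves): author_id=2 -> matches Allen
  - book 3 (River Crossing): author_id=2 -> matches Allen
  - book 4 (Distant Shores): author_id=3 -> matches Taylor
  - book 5 (Stone Bridges): author_id=NULL, no match -> kept with NULL
All 5 rows appear; 1 has NULL author.

SQL:
SELECT a.title, b.name AS author
FROM books a
LEFT JOIN authors b ON a.author_id = b.id

Result:
title          | author
---------------+-------
The Blue Door  | Allen 
Falling Leaves | Allen 
River Crossing | Allen 
Distant Shores | Taylor
Stone Bridges  | NULL  


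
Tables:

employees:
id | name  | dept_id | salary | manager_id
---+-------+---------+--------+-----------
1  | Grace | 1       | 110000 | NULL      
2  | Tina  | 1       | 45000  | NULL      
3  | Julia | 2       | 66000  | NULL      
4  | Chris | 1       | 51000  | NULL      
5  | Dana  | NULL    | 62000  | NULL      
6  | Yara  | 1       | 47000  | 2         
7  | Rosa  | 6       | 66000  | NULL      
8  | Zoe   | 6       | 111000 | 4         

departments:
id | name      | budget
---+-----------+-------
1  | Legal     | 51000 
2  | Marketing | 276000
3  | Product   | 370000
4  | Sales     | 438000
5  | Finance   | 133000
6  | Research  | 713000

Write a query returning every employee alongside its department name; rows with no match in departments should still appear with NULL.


LEFT JOIN keeps every row from employees (the left table); where dept_id has no match in departments, the department columns become NULL. Walk through each employee:
  - employee 1 (Grace): dept_id=1 -> matches Legal
  - employee 2 (Tina): dept_id=1 -> matches Legal
  - employee 3 (Julia): dept_id=2 -> matches Marketing
  - employee 4 (Chris): dept_id=1 -> matches Legal
  - employee 5 (Dana): dept_id=NULL, no match -> kept with NULL
  - employee 6 (Yara): dept_id=1 -> matches Legal
  - employee 7 (Rosa): dept_id=6 -> matches Research
  - employee 8 (Zoe): dept_id=6 -> matches Research
All 8 rows appear; 1 has NULL department.

SQL:
SELECT a.name, b.name AS department
FROM employees a
LEFT JOIN departments b ON a.dept_id = b.id

Result:
name  | department
------+-----------
Grace | Legal     
Tina  | Legal     
Julia | Marketing 
Chris | Legal     
Dana  | NULL      
Yara  | Legal     
Rosa  | Research  
Zoe   | Research  


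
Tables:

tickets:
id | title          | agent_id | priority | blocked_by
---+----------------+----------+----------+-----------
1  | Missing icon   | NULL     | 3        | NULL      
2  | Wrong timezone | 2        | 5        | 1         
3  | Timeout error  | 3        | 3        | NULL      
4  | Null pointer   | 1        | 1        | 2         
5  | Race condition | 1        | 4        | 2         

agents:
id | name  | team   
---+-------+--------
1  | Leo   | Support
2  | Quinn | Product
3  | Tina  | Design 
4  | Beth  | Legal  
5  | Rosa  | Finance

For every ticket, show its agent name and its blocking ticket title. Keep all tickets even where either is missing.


Two LEFT JOINs from the same base table tickets: one to agents via agent_id, one to tickets itself via blocked_by. Both are LEFT so every ticket is preserved.
Match against agents:
  - ticket 1 (Missing icon): agent_id=NULL, no match -> kept with NULL
  - ticket 2 (Wrong timezone): agent_id=2 -> matches Quinn
  - ticket 3 (Timeout error): agent_id=3 -> matches Tina
  - ticket 4 (Null pointer): agent_id=1 -> matches Leo
  - ticket 5 (Race condition): agent_id=1 -> matches Leo
Match against tickets (self):
  - ticket 1 (Missing icon): blocked_by=NULL -> NULL
  - ticket 2 (Wrong timezone): blocked_by=1 -> Missing icon
  - ticket 3 (Timeout error): blocked_by=NULL -> NULL
  - ticket 4 (Null pointer): blocked_by=2 -> Wrong timezone
  - ticket 5 (Race condition): blocked_by=2 -> Wrong timezone

SQL:
SELECT a.title, b.name AS agent, c.title AS blocked_by
FROM tickets a
LEFT JOIN agents b ON a.agent_id = b.id
LEFT JOIN tickets c ON a.blocked_by = c.id

Result:
title          | agent | blocked_by    
---------------+-------+---------------
Missing icon   | NULL  | NULL          
Wrong timezone | Quinn | Missing icon  
Timeout error  | Tina  | NULL          
Null pointer   | Leo   | Wrong timezone
Race condition | Leo   | Wrong timezone


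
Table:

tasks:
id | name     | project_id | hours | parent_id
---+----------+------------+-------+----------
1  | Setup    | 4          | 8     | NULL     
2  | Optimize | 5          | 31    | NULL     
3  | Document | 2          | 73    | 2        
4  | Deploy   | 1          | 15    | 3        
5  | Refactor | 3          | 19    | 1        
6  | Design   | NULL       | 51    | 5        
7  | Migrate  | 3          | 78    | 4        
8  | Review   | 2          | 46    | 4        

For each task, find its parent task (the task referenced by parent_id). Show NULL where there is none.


This is a self-join: tasks is joined to a second copy of itself, matching each row's parent_id to another row's id. Use LEFT JOIN so rows with parent_id=NULL are kept.
  - task 1 (Setup): parent_id=NULL -> NULL
  - task 2 (Optimize): parent_id=NULL -> NULL
  - task 3 (Document): parent_id=2 -> Optimize
  - task 4 (Deploy): parent_id=3 -> Document
  - task 5 (Refactor): parent_id=1 -> Setup
  - task 6 (Design): parent_id=5 -> Refactor
  - task 7 (Migrate): parent_id=4 -> Deploy
  - task 8 (Review): parent_id=4 -> Deploy

SQL:
SELECT a.name AS item, b.name AS parent
FROM tasks a
LEFT JOIN tasks b ON a.parent_id = b.id

Result:
item     | parent  
---------+---------
Setup    | NULL    
Optimize | NULL    
Document | Optimize
Deploy   | Document
Refactor | Setup   
Design   | Refactor
Migrate  | Deploy  
Review   | Deploy  


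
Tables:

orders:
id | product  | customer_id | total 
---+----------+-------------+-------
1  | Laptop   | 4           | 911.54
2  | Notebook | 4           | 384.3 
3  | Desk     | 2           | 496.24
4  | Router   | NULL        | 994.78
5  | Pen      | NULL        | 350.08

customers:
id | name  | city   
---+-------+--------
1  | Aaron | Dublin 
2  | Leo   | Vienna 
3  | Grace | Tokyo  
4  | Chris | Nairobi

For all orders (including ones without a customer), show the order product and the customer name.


LEFT JOIN keeps every row from orders (the left table); where customer_id has no match in customers, the customer columns become NULL. Walk through each order:
  - order 1 (Laptop): customer_id=4 -> matches Chris
  - order 2 (Notebook): customer_id=4 -> matches Chris
  - order 3 (Desk): customer_id=2 -> matches Leo
  - order 4 (Router): customer_id=NULL, no match -> kept with NULL
  - order 5 (Pen): customer_id=NULL, no match -> kept with NULL
All 5 rows appear; 2 have NULL customer.

SQL:
SELECT a.product, b.name AS customer
FROM orders a
LEFT JOIN customers b ON a.customer_id = b.id

Result:
product  | customer
---------+---------
Laptop   | Chris   
Notebook | Chris   
Desk     | Leo     
Router   | NULL    
Pen      | NULL    


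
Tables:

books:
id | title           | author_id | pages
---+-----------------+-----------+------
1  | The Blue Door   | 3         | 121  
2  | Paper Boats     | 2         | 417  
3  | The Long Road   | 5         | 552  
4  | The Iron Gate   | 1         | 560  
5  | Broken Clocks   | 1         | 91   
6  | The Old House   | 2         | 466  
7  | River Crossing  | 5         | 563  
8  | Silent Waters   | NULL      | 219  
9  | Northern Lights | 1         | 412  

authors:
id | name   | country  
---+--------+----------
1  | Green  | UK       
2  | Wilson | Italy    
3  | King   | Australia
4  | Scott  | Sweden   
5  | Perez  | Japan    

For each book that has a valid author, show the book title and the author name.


INNER JOIN keeps only books rows whose author_id matches an id in authors. Walk through each book:
  - book 1 (The Blue Door): author_id=3 -> matches King
  - book 2 (Paper Boats): author_id=2 -> matches Wilson
  - book 3 (The Long Road): author_id=5 -> matches Perez
  - book 4 (The Iron Gate): author_id=1 -> matches Green
  - book 5 (Broken Clocks): author_id=1 -> matches Green
  - book 6 (The Old House): author_id=2 -> matches Wilson
  - book 7 (River Crossing): author_id=5 -> matches Perez
  - book 8 (Silent Waters): author_id=NULL, no match -> dropped
  - book 9 (Northern Lights): author_id=1 -> matches Green
So 1 of 9 rows is dropped.

SQL:
SELECT a.title, b.name AS author
FROM books a
INNER JOIN authors b ON a.author_id = b.id

Result:
title           | author
----------------+-------
The Blue Door   | King  
Paper Boats     | Wilson
The Long Road   | Perez 
The Iron Gate   | Green 
Broken Clocks   | Green 
The Old House   | Wilson
River Crossing  | Perez 
Northern Lights | Green 


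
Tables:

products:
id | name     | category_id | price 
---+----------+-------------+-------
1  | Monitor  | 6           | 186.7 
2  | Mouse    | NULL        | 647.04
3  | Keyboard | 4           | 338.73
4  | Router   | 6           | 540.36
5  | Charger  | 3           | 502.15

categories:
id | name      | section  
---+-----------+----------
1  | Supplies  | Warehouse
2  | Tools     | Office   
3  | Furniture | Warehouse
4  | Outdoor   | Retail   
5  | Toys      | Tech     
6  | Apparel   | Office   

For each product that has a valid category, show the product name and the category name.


INNER JOIN keeps only products rows whose category_id matches an id in categories. Walk through each product:
  - product 1 (Monitor): category_id=6 -> matches Apparel
  - product 2 (Mouse): category_id=NULL, no match -> dropped
  - product 3 (Keyboard): category_id=4 -> matches Outdoor
  - product 4 (Router): category_id=6 -> matches Apparel
  - product 5 (Charger): category_id=3 -> matches Furniture
So 1 of 5 rows is dropped.

SQL:
SELECT a.name, b.name AS category
FROM products a
INNER JOIN categories b ON a.category_id = b.id

Result:
name     | category 
---------+----------
Monitor  | Apparel  
Keyboard | Outdoor  
Router   | Apparel  
Charger  | Furniture


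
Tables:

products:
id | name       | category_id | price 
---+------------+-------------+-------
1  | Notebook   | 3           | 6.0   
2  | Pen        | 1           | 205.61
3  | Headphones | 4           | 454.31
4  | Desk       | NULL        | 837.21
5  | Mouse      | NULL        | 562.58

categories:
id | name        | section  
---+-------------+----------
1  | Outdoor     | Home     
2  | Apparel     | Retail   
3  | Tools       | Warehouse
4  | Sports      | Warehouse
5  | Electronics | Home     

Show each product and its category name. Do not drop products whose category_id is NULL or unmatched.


LEFT JOIN keeps every row from products (the left table); where category_id has no match in categories, the category columns become NULL. Walk through each product:
  - product 1 (Notebook): category_id=3 -> matches Tools
  - product 2 (Pen): category_id=1 -> matches Outdoor
  - product 3 (Headphones): category_id=4 -> matches Sports
  - product 4 (Desk): category_id=NULL, no match -> kept with NULL
  - product 5 (Mouse): category_id=NULL, no match -> kept with NULL
All 5 rows appear; 2 have NULL category.

SQL:
SELECT a.name, b.name AS category
FROM products a
LEFT JOIN categories b ON a.category_id = b.id

Result:
name       | category
-----------+---------
Notebook   | Tools   
Pen        | Outdoor 
Headphones | Sports  
Desk       | NULL    
Mouse      | NULL    


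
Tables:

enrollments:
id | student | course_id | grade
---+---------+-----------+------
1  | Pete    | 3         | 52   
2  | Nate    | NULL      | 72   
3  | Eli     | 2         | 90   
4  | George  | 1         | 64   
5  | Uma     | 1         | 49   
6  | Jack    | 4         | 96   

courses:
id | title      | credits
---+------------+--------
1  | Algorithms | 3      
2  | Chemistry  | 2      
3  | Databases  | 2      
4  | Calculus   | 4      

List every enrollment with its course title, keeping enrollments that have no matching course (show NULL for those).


LEFT JOIN keeps every row from enrollments (the left table); where course_id has no match in courses, the course columns become NULL. Walk through each enrollment:
  - enrollment 1 (Pete): course_id=3 -> matches Databases
  - enrollment 2 (Nate): course_id=NULL, no match -> kept with NULL
  - enrollment 3 (Eli): course_id=2 -> matches Chemistry
  - enrollment 4 (George): course_id=1 -> matches Algorithms
  - enrollment 5 (Uma): course_id=1 -> matches Algorithms
  - enrollment 6 (Jack): course_id=4 -> matches Calculus
All 6 rows appear; 1 has NULL course.

SQL:
SELECT a.student, b.title AS course
FROM enrollments a
LEFT JOIN courses b ON a.course_id = b.id

Result:
student | course    
--------+-----------
Pete    | Databases 
Nate    | NULL      
Eli     | Chemistry 
George  | Algorithms
Uma     | Algorithms
Jack    | Calculus  


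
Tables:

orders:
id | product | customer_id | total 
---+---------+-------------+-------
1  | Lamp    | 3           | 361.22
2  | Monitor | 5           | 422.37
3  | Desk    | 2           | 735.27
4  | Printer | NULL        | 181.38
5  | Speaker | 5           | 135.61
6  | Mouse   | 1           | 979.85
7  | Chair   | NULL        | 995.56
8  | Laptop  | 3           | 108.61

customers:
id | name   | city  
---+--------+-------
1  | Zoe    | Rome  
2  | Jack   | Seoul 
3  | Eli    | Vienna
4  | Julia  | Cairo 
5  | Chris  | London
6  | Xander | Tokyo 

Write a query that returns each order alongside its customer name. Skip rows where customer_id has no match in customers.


INNER JOIN keeps only orders rows whose customer_id matches an id in customers. Walk through each order:
  - order 1 (Lamp): customer_id=3 -> matches Eli
  - order 2 (Monitor): customer_id=5 -> matches Chris
  - order 3 (Desk): customer_id=2 -> matches Jack
  - order 4 (Printer): customer_id=NULL, no match -> dropped
  - order 5 (Speaker): customer_id=5 -> matches Chris
  - order 6 (Mouse): customer_id=1 -> matches Zoe
  - order 7 (Chair): customer_id=NULL, no match -> dropped
  - order 8 (Laptop): customer_id=3 -> matches Eli
So 2 of 8 rows are dropped.

SQL:
SELECT a.product, b.name AS customer
FROM orders a
INNER JOIN customers b ON a.customer_id = b.id

Result:
product | customer
--------+---------
Lamp    | Eli     
Monitor | Chris   
Desk    | Jack    
Speaker | Chris   
Mouse   | Zoe     
Laptop  | Eli     


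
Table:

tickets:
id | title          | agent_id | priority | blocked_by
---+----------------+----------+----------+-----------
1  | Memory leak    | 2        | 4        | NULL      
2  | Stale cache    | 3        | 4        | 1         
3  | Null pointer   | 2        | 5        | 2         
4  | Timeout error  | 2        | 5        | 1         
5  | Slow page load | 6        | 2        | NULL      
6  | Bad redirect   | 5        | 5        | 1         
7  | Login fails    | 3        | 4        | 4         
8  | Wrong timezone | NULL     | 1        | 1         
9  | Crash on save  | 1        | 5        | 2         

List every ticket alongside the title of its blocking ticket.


This is a self-join: tickets is joined to a second copy of itself, matching each row's blocked_by to another row's id. Use LEFT JOIN so rows with blocked_by=NULL are kept.
  - ticket 1 (Memory leak): blocked_by=NULL -> NULL
  - ticket 2 (Stale cache): blocked_by=1 -> Memory leak
  - ticket 3 (Null pointer): blocked_by=2 -> Stale cache
  - ticket 4 (Timeout error): blocked_by=1 -> Memory leak
  - ticket 5 (Slow page load): blocked_by=NULL -> NULL
  - ticket 6 (Bad redirect): blocked_by=1 -> Memory leak
  - ticket 7 (Login fails): blocked_by=4 -> Timeout error
  - ticket 8 (Wrong timezone): blocked_by=1 -> Memory leak
  - ticket 9 (Crash on save): blocked_by=2 -> Stale cache

SQL:
SELECT a.title AS item, b.title AS blocked_by
FROM tickets a
LEFT JOIN tickets b ON a.blocked_by = b.id

Result:
item           | blocked_by   
---------------+--------------
Memory leak    | NULL         
Stale cache    | Memory leak  
Null pointer   | Stale cache  
Timeout error  | Memory leak  
Slow page load | NULL         
Bad redirect   | Memory leak  
Login fails    | Timeout error
Wrong timezone | Memory leak  
Crash on save  | Stale cache  


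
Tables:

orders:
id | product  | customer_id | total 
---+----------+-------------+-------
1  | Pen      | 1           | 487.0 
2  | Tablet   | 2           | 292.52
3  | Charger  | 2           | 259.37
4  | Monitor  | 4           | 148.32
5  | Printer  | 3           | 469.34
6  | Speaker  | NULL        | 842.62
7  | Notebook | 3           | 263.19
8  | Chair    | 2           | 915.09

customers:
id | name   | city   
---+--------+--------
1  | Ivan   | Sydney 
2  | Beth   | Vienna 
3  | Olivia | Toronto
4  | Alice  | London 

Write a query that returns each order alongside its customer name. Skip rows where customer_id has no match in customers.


INNER JOIN keeps only orders rows whose customer_id matches an id in customers. Walk through each order:
  - order 1 (Pen): customer_id=1 -> matches Ivan
  - order 2 (Tablet): customer_id=2 -> matches Beth
  - order 3 (Charger): customer_id=2 -> matches Beth
  - order 4 (Monitor): customer_id=4 -> matches Alice
  - order 5 (Printer): customer_id=3 -> matches Olivia
  - order 6 (Speaker): customer_id=NULL, no match -> dropped
  - order 7 (Notebook): customer_id=3 -> matches Olivia
  - order 8 (Chair): customer_id=2 -> matches Beth
So 1 of 8 rows is dropped.

SQL:
SELECT a.product, b.name AS customer
FROM orders a
INNER JOIN customers b ON a.customer_id = b.id

Result:
product  | customer
---------+---------
Pen      | Ivan    
Tablet   | Beth    
Charger  | Beth    
Monitor  | Alice   
Printer  | Olivia  
Notebook | Olivia  
Chair    | Beth    


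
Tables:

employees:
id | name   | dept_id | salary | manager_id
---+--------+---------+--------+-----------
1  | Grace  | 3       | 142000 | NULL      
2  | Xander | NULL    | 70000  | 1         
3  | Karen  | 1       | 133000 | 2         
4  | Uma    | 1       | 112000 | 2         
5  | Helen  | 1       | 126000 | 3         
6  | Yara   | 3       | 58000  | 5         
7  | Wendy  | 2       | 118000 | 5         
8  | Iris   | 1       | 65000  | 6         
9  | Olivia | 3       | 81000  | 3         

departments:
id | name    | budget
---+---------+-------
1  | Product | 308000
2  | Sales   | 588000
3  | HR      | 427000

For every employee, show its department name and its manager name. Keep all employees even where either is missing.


Two LEFT JOINs from the same base table employees: one to departments via dept_id, one to employees itself via manager_id. Both are LEFT so every employee is preserved.
Match against departments:
  - employee 1 (Grace): dept_id=3 -> matches HR
  - employee 2 (Xander): dept_id=NULL, no match -> kept with NULL
  - employee 3 (Karen): dept_id=1 -> matches Product
  - employee 4 (Uma): dept_id=1 -> matches Product
  - employee 5 (Helen): dept_id=1 -> matches Product
  - employee 6 (Yara): dept_id=3 -> matches HR
  - employee 7 (Wendy): dept_id=2 -> matches Sales
  - employee 8 (Iris): dept_id=1 -> matches Product
  - employee 9 (Olivia): dept_id=3 -> matches HR
Match against employees (self):
  - employee 1 (Grace): manager_id=NULL -> NULL
  - employee 2 (Xander): manager_id=1 -> Grace
  - employee 3 (Karen): manager_id=2 -> Xander
  - employee 4 (Uma): manager_id=2 -> Xander
  - employee 5 (Helen): manager_id=3 -> Karen
  - employee 6 (Yara): manager_id=5 -> Helen
  - employee 7 (Wendy): manager_id=5 -> Helen
  - employee 8 (Iris): manager_id=6 -> Yara
  - employee 9 (Olivia): manager_id=3 -> Karen

SQL:
SELECT a.name, b.name AS department, c.name AS manager
FROM employees a
LEFT JOIN departments b ON a.dept_id = b.id
LEFT JOIN employees c ON a.manager_id = c.id

Result:
name   | department | manager
-------+------------+--------
Grace  | HR         | NULL   
Xander | NULL       | Grace  
Karen  | Product    | Xander 
Uma    | Product    | Xander 
Helen  | Product    | Karen  
Yara   | HR         | Helen  
Wendy  | Sales      | Helen  
Iris   | Product    | Yara   
Olivia | HR         | Karen  


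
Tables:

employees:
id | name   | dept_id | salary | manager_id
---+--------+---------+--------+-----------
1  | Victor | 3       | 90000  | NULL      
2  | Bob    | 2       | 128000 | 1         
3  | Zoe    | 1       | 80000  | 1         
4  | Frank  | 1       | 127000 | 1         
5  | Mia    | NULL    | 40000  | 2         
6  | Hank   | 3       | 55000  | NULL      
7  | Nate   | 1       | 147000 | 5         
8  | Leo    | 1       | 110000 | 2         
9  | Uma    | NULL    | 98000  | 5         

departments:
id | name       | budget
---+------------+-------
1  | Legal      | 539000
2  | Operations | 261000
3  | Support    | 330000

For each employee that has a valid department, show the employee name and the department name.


INNER JOIN keeps only employees rows whose dept_id matches an id in departments. Walk through each employee:
  - employee 1 (Victor): dept_id=3 -> matches Support
  - employee 2 (Bob): dept_id=2 -> matches Operations
  - employee 3 (Zoe): dept_id=1 -> matches Legal
  - employee 4 (Frank): dept_id=1 -> matches Legal
  - employee 5 (Mia): dept_id=NULL, no match -> dropped
  - employee 6 (Hank): dept_id=3 -> matches Support
  - employee 7 (Nate): dept_id=1 -> matches Legal
  - employee 8 (Leo): dept_id=1 -> matches Legal
  - employee 9 (Uma): dept_id=NULL, no match -> dropped
So 2 of 9 rows are dropped.

SQL:
SELECT a.name, b.name AS department
FROM employees a
INNER JOIN departments b ON a.dept_id = b.id

Result:
name   | department
-------+-----------
Victor | Support   
Bob    | Operations
Zoe    | Legal     
Frank  | Legal     
Hank   | Support   
Nate   | Legal     
Leo    | Legal     


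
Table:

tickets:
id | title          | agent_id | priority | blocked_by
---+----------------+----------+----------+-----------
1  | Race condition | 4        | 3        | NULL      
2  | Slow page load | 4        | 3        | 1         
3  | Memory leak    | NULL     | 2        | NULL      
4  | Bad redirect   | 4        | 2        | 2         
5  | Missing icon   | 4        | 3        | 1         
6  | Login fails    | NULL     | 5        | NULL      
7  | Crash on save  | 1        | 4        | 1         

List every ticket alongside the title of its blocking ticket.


This is a self-join: tickets is joined to a second copy of itself, matching each row's blocked_by to another row's id. Use LEFT JOIN so rows with blocked_by=NULL are kept.
  - ticket 1 (Race condition): blocked_by=NULL -> NULL
  - ticket 2 (Slow page load): blocked_by=1 -> Race condition
  - ticket 3 (Memory leak): blocked_by=NULL -> NULL
  - ticket 4 (Bad redirect): blocked_by=2 -> Slow page load
  - ticket 5 (Missing icon): blocked_by=1 -> Race condition
  - ticket 6 (Login fails): blocked_by=NULL -> NULL
  - ticket 7 (Crash on save): blocked_by=1 -> Race condition

SQL:
SELECT a.title AS item, b.title AS blocked_by
FROM tickets a
LEFT JOIN tickets b ON a.blocked_by = b.id

Result:
item           | blocked_by    
---------------+---------------
Race condition | NULL          
Slow page load | Race condition
Memory leak    | NULL          
Bad redirect   | Slow page load
Missing icon   | Race condition
Login fails    | NULL          
Crash on save  | Race condition


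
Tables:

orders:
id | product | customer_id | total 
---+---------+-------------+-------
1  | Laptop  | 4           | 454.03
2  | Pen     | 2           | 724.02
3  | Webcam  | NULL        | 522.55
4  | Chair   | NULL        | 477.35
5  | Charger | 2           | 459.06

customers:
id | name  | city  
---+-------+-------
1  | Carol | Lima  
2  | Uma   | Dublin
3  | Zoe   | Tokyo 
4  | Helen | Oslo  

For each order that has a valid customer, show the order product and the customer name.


INNER JOIN keeps only orders rows whose customer_id matches an id in customers. Walk through each order:
  - order 1 (Laptop): customer_id=4 -> matches Helen
  - order 2 (Pen): customer_id=2 -> matches Uma
  - order 3 (Webcam): customer_id=NULL, no match -> dropped
  - order 4 (Chair): customer_id=NULL, no match -> dropped
  - order 5 (Charger): customer_id=2 -> matches Uma
So 2 of 5 rows are dropped.

SQL:
SELECT a.product, b.name AS customer
FROM orders a
INNER JOIN customers b ON a.customer_id = b.id

Result:
product | customer
--------+---------
Laptop  | Helen   
Pen     | Uma     
Charger | Uma     


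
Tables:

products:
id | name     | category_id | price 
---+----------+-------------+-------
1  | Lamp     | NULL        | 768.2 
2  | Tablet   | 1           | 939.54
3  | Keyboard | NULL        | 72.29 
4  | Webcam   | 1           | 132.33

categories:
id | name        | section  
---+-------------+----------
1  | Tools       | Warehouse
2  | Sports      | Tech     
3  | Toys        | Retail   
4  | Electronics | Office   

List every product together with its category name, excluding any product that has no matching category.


INNER JOIN keeps only products rows whose category_id matches an id in categories. Walk through each product:
  - product 1 (Lamp): category_id=NULL, no match -> dropped
  - product 2 (Tablet): category_id=1 -> matches Tools
  - product 3 (Keyboard): category_id=NULL, no match -> dropped
  - product 4 (Webcam): category_id=1 -> matches Tools
So 2 of 4 rows are dropped.

SQL:
SELECT a.name, b.name AS category
FROM products a
INNER JOIN categories b ON a.category_id = b.id

Result:
name   | category
-------+---------
Tablet | Tools   
Webcam | Tools   


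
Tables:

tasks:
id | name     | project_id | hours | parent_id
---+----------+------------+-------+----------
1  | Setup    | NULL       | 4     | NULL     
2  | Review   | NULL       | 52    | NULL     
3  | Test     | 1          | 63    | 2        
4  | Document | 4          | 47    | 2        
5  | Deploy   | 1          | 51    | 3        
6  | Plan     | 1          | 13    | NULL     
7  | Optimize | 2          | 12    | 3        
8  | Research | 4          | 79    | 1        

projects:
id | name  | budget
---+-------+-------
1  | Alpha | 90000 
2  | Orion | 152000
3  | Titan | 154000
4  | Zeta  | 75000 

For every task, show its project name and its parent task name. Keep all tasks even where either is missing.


Two LEFT JOINs from the same base table tasks: one to projects via project_id, one to tasks itself via parent_id. Both are LEFT so every task is preserved.
Match against projects:
  - task 1 (Setup): project_id=NULL, no match -> kept with NULL
  - task 2 (Review): project_id=NULL, no match -> kept with NULL
  - task 3 (Test): project_id=1 -> matches Alpha
  - task 4 (Document): project_id=4 -> matches Zeta
  - task 5 (Deploy): project_id=1 -> matches Alpha
  - task 6 (Plan): project_id=1 -> matches Alpha
  - task 7 (Optimize): project_id=2 -> matches Orion
  - task 8 (Research): project_id=4 -> matches Zeta
Match against tasks (self):
  - task 1 (Setup): parent_id=NULL -> NULL
  - task 2 (Review): parent_id=NULL -> NULL
  - task 3 (Test): parent_id=2 -> Review
  - task 4 (Document): parent_id=2 -> Review
  - task 5 (Deploy): parent_id=3 -> Test
  - task 6 (Plan): parent_id=NULL -> NULL
  - task 7 (Optimize): parent_id=3 -> Test
  - task 8 (Research): parent_id=1 -> Setup

SQL:
SELECT a.name, b.name AS project, c.name AS parent
FROM tasks a
LEFT JOIN projects b ON a.project_id = b.id
LEFT JOIN tasks c ON a.parent_id = c.id

Result:
name     | project | parent
---------+---------+-------
Setup    | NULL    | NULL  
Review   | NULL    | NULL  
Test     | Alpha   | Review
Document | Zeta    | Review
Deploy   | Alpha   | Test  
Plan     | Alpha   | NULL  
Optimize | Orion   | Test  
Research | Zeta    | Setup 


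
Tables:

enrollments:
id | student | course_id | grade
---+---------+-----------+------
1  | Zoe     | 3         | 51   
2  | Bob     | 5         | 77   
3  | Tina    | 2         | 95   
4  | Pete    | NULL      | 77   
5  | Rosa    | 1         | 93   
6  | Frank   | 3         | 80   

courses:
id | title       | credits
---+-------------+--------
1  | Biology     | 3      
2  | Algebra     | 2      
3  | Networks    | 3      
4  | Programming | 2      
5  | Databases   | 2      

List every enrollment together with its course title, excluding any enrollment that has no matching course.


INNER JOIN keeps only enrollments rows whose course_id matches an id in courses. Walk through each enrollment:
  - enrollment 1 (Zoe): course_id=3 -> matches Networks
  - enrollment 2 (Bob): course_id=5 -> matches Databases
  - enrollment 3 (Tina): course_id=2 -> matches Algebra
  - enrollment 4 (Pete): course_id=NULL, no match -> dropped
  - enrollment 5 (Rosa): course_id=1 -> matches Biology
  - enrollment 6 (Frank): course_id=3 -> matches Networks
So 1 of 6 rows is dropped.

SQL:
SELECT a.student, b.title AS course
FROM enrollments a
INNER JOIN courses b ON a.course_id = b.id

Result:
student | course   
--------+----------
Zoe     | Networks 
Bob     | Databases
Tina    | Algebra  
Rosa    | Biology  
Frank   | Networks 


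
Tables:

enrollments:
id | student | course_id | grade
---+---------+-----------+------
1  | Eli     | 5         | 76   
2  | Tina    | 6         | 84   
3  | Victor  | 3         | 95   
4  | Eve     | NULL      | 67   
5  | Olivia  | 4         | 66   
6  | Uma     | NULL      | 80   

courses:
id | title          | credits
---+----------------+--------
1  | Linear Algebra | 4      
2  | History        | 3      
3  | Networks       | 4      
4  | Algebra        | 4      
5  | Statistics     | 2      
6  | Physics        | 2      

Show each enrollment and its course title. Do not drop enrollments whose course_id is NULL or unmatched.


LEFT JOIN keeps every row from enrollments (the left table); where course_id has no match in courses, the course columns become NULL. Walk through each enrollment:
  - enrollment 1 (Eli): course_id=5 -> matches Statistics
  - enrollment 2 (Tina): course_id=6 -> matches Physics
  - enrollment 3 (Victor): course_id=3 -> matches Networks
  - enrollment 4 (Eve): course_id=NULL, no match -> kept with NULL
  - enrollment 5 (Olivia): course_id=4 -> matches Algebra
  - enrollment 6 (Uma): course_id=NULL, no match -> kept with NULL
All 6 rows appear; 2 have NULL course.

SQL:
SELECT a.student, b.title AS course
FROM enrollments a
LEFT JOIN courses b ON a.course_id = b.id

Result:
student | course    
--------+-----------
Eli     | Statistics
Tina    | Physics   
Victor  | Networks  
Eve     | NULL      
Olivia  | Algebra   
Uma     | NULL      


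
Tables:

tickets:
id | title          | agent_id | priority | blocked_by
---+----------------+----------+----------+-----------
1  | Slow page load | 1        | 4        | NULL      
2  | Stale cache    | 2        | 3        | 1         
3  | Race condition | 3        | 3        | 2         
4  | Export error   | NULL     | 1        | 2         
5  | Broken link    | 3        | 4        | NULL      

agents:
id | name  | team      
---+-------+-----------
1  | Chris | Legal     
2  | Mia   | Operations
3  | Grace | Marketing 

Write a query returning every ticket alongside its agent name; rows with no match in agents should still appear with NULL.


LEFT JOIN keeps every row from tickets (the left table); where agent_id has no match in agents, the agent columns become NULL. Walk through each ticket:
  - ticket 1 (Slow page load): agent_id=1 -> matches Chris
  - ticket 2 (Stale cache): agent_id=2 -> matches Mia
  - ticket 3 (Race condition): agent_id=3 -> matches Grace
  - ticket 4 (Export error): agent_id=NULL, no match -> kept with NULL
  - ticket 5 (Broken link): agent_id=3 -> matches Grace
All 5 rows appear; 1 has NULL agent.

SQL:
SELECT a.title, b.name AS agent
FROM tickets a
LEFT JOIN agents b ON a.agent_id = b.id

Result:
title          | agent
---------------+------
Slow page load | Chris
Stale cache    | Mia  
Race condition | Grace
Export error   | NULL 
Broken link    | Grace


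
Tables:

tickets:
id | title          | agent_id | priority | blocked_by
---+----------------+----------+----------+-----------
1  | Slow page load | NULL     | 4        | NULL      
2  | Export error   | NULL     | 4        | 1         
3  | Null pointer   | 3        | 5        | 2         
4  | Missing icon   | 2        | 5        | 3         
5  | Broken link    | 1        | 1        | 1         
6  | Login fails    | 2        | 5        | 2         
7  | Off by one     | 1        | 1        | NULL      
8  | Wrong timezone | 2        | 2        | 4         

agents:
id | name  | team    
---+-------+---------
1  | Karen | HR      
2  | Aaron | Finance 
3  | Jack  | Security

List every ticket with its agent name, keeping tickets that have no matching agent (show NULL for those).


LEFT JOIN keeps every row from tickets (the left table); where agent_id has no match in agents, the agent columns become NULL. Walk through each ticket:
  - ticket 1 (Slow page load): agent_id=NULL, no match -> kept with NULL
  - ticket 2 (Export error): agent_id=NULL, no match -> kept with NULL
  - ticket 3 (Null pointer): agent_id=3 -> matches Jack
  - ticket 4 (Missing icon): agent_id=2 -> matches Aaron
  - ticket 5 (Broken link): agent_id=1 -> matches Karen
  - ticket 6 (Login fails): agent_id=2 -> matches Aaron
  - ticket 7 (Off by one): agent_id=1 -> matches Karen
  - ticket 8 (Wrong timezone): agent_id=2 -> matches Aaron
All 8 rows appear; 2 have NULL agent.

SQL:
SELECT a.title, b.name AS agent
FROM tickets a
LEFT JOIN agents b ON a.agent_id = b.id

Result:
title          | agent
---------------+------
Slow page load | NULL 
Export error   | NULL 
Null pointer   | Jack 
Missing icon   | Aaron
Broken link    | Karen
Login fails    | Aaron
Off by one     | Karen
Wrong timezone | Aaron


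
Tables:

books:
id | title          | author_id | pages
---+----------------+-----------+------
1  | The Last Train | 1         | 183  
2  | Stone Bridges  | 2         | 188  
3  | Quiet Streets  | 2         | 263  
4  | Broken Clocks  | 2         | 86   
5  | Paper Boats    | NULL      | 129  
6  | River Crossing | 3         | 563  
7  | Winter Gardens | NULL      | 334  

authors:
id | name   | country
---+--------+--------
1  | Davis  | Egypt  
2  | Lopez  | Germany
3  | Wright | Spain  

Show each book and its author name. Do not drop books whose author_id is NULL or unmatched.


LEFT JOIN keeps every row from books (the left table); where author_id has no match in authors, the author columns become NULL. Walk through each book:
  - book 1 (The Last Train): author_id=1 -> matches Davis
  - book 2 (Stone Bridges): author_id=2 -> matches Lopez
  - book 3 (Quiet Streets): author_id=2 -> matches Lopez
  - book 4 (Broken Clocks): author_id=2 -> matches Lopez
  - book 5 (Paper Boats): author_id=NULL, no match -> kept with NULL
  - book 6 (River Crossing): author_id=3 -> matches Wright
  - book 7 (Winter Gardens): author_id=NULL, no match -> kept with NULL
All 7 rows appear; 2 have NULL author.

SQL:
SELECT a.title, b.name AS author
FROM books a
LEFT JOIN authors b ON a.author_id = b.id

Result:
title          | author
---------------+-------
The Last Train | Davis 
Stone Bridges  | Lopez 
Quiet Streets  | Lopez 
Broken Clocks  | Lopez 
Paper Boats    | NULL  
River Crossing | Wright
Winter Gardens | NULL  


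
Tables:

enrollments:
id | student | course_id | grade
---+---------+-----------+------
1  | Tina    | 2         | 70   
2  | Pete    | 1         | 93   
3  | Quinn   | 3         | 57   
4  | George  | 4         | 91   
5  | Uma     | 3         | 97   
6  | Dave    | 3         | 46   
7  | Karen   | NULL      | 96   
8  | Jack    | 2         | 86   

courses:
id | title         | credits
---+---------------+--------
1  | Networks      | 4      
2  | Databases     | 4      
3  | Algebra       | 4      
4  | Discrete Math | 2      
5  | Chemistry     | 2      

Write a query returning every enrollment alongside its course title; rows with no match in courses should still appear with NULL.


LEFT JOIN keeps every row from enrollments (the left table); where course_id has no match in courses, the course columns become NULL. Walk through each enrollment:
  - enrollment 1 (Tina): course_id=2 -> matches Databases
  - enrollment 2 (Pete): course_id=1 -> matches Networks
  - enrollment 3 (Quinn): course_id=3 -> matches Algebra
  - enrollment 4 (George): course_id=4 -> matches Discrete Math
  - enrollment 5 (Uma): course_id=3 -> matches Algebra
  - enrollment 6 (Dave): course_id=3 -> matches Algebra
  - enrollment 7 (Karen): course_id=NULL, no match -> kept with NULL
  - enrollment 8 (Jack): course_id=2 -> matches Databases
All 8 rows appear; 1 has NULL course.

SQL:
SELECT a.student, b.title AS course
FROM enrollments a
LEFT JOIN courses b ON a.course_id = b.id

Result:
student | course       
--------+--------------
Tina    | Databases    
Pete    | Networks     
Quinn   | Algebra      
George  | Discrete Math
Uma     | Algebra      
Dave    | Algebra      
Karen   | NULL         
Jack    | Databases    


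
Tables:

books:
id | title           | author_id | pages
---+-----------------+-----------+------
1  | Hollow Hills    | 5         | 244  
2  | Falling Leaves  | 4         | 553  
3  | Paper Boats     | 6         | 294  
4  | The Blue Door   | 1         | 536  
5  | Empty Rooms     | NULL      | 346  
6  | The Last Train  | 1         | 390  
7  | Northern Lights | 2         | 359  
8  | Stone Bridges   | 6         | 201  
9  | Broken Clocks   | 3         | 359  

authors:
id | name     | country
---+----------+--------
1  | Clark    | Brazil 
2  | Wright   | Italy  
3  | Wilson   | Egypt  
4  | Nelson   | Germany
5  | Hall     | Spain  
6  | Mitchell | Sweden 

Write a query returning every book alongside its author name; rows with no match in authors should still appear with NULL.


LEFT JOIN keeps every row from books (the left table); where author_id has no match in authors, the author columns become NULL. Walk through each book:
  - book 1 (Hollow Hills): author_id=5 -> matches Hall
  - book 2 (Falling Leaves): author_id=4 -> matches Nelson
  - book 3 (Paper Boats): author_id=6 -> matches Mitchell
  - book 4 (The Blue Door): author_id=1 -> matches Clark
  - book 5 (Empty Rooms): author_id=NULL, no match -> kept with NULL
  - book 6 (The Last Train): author_id=1 -> matches Clark
  - book 7 (Northern Lights): author_id=2 -> matches Wright
  - book 8 (Stone Bridges): author_id=6 -> matches Mitchell
  - book 9 (Broken Clocks): author_id=3 -> matches Wilson
All 9 rows appear; 1 has NULL author.

SQL:
SELECT a.title, b.name AS author
FROM books a
LEFT JOIN authors b ON a.author_id = b.id

Result:
title           | author  
----------------+---------
Hollow Hills    | Hall    
Falling Leaves  | Nelson  
Paper Boats     | Mitchell
The Blue Door   | Clark   
Empty Rooms     | NULL    
The Last Train  | Clark   
Northern Lights | Wright  
Stone Bridges   | Mitchell
Broken Clocks   | Wilson  


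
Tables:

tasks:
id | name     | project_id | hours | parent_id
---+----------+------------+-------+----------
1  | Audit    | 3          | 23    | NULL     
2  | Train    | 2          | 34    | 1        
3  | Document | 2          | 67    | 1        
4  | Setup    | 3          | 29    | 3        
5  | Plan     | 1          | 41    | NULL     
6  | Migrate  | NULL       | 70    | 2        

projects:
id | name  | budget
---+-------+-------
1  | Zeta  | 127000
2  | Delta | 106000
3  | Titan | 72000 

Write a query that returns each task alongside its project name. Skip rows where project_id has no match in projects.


INNER JOIN keeps only tasks rows whose project_id matches an id in projects. Walk through each task:
  - task 1 (Audit): project_id=3 -> matches Titan
  - task 2 (Train): project_id=2 -> matches Delta
  - task 3 (Document): project_id=2 -> matches Delta
  - task 4 (Setup): project_id=3 -> matches Titan
  - task 5 (Plan): project_id=1 -> matches Zeta
  - task 6 (Migrate): project_id=NULL, no match -> dropped
So 1 of 6 rows is dropped.

SQL:
SELECT a.name, b.name AS project
FROM tasks a
INNER JOIN projects b ON a.project_id = b.id

Result:
name     | project
---------+--------
Audit    | Titan  
Train    | Delta  
Document | Delta  
Setup    | Titan  
Plan     | Zeta   
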